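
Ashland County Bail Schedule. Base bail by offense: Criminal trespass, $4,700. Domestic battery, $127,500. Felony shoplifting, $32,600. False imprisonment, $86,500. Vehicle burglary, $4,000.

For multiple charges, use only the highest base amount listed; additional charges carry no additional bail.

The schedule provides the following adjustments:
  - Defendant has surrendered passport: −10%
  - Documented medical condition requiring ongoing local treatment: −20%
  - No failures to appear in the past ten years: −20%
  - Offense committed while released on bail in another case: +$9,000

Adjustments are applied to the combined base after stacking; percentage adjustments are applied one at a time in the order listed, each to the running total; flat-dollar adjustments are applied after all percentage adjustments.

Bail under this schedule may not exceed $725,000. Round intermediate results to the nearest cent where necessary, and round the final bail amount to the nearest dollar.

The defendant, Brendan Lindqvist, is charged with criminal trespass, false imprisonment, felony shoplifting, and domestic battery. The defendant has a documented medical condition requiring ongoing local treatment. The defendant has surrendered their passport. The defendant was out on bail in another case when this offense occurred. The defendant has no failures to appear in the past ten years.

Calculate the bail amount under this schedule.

$82,440

Base amounts from the schedule: criminal trespass $4,700; false imprisonment $86,500; felony shoplifting $32,600; domestic battery $127,500.
Stacking rule: use the highest base only. Highest is domestic battery at $127,500. Combined base = $127,500.
Defendant has surrendered passport (−10%): $127,500 × 0.9 = $114,750.
Documented medical condition requiring ongoing local treatment (−20%): $114,750 × 0.8 = $91,800.
No failures to appear in the past ten years (−20%): $91,800 × 0.8 = $73,440.
Offense committed while released on bail in another case (+$9,000 flat): $73,440 + $9,000 = $82,440.
$82,440 is within the $725,000 maximum.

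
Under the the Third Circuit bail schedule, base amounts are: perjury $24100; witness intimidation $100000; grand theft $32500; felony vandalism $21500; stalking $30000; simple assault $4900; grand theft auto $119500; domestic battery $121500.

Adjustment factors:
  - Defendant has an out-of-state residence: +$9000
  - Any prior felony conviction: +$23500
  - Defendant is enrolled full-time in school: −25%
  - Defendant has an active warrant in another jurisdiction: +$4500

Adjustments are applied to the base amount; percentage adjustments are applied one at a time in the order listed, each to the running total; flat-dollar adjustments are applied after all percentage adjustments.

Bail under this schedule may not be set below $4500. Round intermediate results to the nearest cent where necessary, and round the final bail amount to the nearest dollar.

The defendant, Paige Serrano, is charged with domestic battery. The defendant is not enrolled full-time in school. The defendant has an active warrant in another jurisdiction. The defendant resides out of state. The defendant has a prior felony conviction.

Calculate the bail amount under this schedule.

$158500

Base amounts from the schedule: domestic battery $121500.
Single charge. Combined base = $121500.
Defendant has an out-of-state residence (+$9000 flat): $121500 + $9000 = $130500.
Any prior felony conviction (+$23500 flat): $130500 + $23500 = $154000.
Defendant has an active warrant in another jurisdiction (+$4500 flat): $154000 + $4500 = $158500.
$158500 is at or above the $4500 minimum.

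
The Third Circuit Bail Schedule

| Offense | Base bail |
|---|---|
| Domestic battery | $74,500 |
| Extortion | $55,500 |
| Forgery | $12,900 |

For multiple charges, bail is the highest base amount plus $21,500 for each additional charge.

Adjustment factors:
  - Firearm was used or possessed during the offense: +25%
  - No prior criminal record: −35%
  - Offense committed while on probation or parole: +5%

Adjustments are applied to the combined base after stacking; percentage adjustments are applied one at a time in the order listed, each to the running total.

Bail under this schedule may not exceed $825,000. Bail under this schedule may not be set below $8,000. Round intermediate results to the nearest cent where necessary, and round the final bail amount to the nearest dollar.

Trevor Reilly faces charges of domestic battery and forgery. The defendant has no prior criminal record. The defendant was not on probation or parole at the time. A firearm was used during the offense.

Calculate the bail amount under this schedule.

$78,000

Base amounts from the schedule: domestic battery $74,500; forgery $12,900.
Stacking rule: highest base plus $21,500 per additional charge. Highest is domestic battery at $74,500; 1 additional charge → +$21,500. Combined base = $96,000.
Firearm was used or possessed during the offense (+25%): $96,000 × 1.25 = $120,000.
No prior criminal record (−35%): $120,000 × 0.65 = $78,000.
$78,000 is within the $825,000 maximum.
$78,000 is at or above the $8,000 minimum.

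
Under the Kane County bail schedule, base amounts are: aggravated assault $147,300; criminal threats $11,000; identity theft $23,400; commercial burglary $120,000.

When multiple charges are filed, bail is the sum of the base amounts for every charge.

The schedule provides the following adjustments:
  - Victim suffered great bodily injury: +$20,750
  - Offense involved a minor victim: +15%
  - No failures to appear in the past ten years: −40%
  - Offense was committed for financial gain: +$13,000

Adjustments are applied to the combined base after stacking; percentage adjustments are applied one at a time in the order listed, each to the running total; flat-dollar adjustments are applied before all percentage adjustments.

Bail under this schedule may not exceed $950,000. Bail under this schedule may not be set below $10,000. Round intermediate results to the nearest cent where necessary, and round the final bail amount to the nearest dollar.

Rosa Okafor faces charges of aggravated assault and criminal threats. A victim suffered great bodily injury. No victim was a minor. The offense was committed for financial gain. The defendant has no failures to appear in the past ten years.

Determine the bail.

$115,230

Base amounts from the schedule: aggravated assault $147,300; criminal threats $11,000.
Stacking rule: sum of all bases. $147,300 + $11,000 = $158,300.
Victim suffered great bodily injury (+$20,750 flat): $158,300 + $20,750 = $179,050.
Offense was committed for financial gain (+$13,000 flat): $179,050 + $13,000 = $192,050.
No failures to appear in the past ten years (−40%): $192,050 × 0.6 = $115,230.
$115,230 is within the $950,000 maximum.
$115,230 is at or above the $10,000 minimum.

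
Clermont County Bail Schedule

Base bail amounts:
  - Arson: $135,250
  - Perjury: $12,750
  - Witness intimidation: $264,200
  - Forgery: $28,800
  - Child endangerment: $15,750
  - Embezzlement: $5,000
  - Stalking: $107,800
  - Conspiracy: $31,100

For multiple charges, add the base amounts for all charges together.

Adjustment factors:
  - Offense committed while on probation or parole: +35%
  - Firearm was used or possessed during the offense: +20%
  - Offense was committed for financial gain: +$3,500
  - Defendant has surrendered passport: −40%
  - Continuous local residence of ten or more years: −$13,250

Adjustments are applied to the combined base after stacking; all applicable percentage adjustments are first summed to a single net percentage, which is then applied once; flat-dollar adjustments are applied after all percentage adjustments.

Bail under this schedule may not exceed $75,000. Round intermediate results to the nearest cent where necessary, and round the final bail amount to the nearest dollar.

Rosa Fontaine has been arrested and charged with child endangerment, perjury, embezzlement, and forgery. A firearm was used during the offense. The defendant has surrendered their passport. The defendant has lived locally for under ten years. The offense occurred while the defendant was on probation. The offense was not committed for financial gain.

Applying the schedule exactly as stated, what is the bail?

Base amounts from the schedule: child endangerment $15,750; perjury $12,750; embezzlement $5,000; forgery $28,800.
Stacking rule: sum of all bases. $15,750 + $12,750 + $5,000 + $28,800 = $62,300.
Net percentage adjustment: +35% +20% −40% = +15%. $62,300 × 1.15 = $71,645.
$71,645 is within the $75,000 maximum.

$71,645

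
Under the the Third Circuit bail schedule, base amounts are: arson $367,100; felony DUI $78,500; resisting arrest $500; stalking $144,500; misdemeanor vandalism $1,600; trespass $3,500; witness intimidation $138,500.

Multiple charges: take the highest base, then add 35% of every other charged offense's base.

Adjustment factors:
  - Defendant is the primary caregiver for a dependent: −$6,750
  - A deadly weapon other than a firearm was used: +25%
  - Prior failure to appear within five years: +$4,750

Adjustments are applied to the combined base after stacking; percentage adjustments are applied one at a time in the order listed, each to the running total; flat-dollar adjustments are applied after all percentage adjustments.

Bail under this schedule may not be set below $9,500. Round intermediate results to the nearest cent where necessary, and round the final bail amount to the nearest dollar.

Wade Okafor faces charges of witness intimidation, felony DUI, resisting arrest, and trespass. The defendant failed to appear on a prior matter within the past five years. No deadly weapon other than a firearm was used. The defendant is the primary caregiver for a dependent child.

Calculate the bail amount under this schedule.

Base amounts from the schedule: witness intimidation $138,500; felony DUI $78,500; resisting arrest $500; trespass $3,500.
Stacking rule: highest base plus 35% of each additional charge. Highest is witness intimidation at $138,500. Additional: $78,500 × 35% = $27,475; $500 × 35% = $175; $3,500 × 35% = $1,225. Combined base = $138,500 + $28,875 = $167,375.
Defendant is the primary caregiver for a dependent (−$6,750 flat): $167,375 − $6,750 = $160,625.
Prior failure to appear within five years (+$4,750 flat): $160,625 + $4,750 = $165,375.
$165,375 is at or above the $9,500 minimum.

$165,375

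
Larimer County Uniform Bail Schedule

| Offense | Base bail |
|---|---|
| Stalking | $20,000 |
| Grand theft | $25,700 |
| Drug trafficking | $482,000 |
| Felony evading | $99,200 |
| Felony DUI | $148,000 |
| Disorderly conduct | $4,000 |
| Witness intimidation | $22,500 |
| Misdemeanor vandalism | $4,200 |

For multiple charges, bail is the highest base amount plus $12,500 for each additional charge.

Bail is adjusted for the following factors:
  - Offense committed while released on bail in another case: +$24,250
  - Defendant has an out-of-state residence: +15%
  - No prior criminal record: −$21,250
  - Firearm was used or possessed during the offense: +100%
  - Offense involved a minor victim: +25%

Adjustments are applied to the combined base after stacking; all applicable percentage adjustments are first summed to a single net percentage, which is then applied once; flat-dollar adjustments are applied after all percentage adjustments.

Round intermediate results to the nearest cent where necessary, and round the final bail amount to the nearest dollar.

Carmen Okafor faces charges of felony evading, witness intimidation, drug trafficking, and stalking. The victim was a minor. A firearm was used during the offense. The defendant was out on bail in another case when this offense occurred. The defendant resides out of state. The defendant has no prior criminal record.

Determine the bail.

$1,249,800

Base amounts from the schedule: felony evading $99,200; witness intimidation $22,500; drug trafficking $482,000; stalking $20,000.
Stacking rule: highest base plus $12,500 per additional charge. Highest is drug trafficking at $482,000; 3 additional charges → +$37,500. Combined base = $519,500.
Net percentage adjustment: +15% +100% +25% = +140%. $519,500 × 2.4 = $1,246,800.
Offense committed while released on bail in another case (+$24,250 flat): $1,246,800 + $24,250 = $1,271,050.
No prior criminal record (−$21,250 flat): $1,271,050 − $21,250 = $1,249,800.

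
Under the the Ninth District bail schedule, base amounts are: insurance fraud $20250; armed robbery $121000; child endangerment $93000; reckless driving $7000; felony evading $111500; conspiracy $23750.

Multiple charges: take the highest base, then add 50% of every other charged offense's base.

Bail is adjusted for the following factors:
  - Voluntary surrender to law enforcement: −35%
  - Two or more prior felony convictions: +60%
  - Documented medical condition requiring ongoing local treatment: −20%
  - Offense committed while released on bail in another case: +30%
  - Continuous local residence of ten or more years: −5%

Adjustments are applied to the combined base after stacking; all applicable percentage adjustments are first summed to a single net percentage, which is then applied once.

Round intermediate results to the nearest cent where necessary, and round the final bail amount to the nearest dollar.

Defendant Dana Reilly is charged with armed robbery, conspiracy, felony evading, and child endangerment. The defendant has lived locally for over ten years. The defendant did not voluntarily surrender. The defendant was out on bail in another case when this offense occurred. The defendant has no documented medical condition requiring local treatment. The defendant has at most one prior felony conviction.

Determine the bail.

$293906

Base amounts from the schedule: armed robbery $121000; conspiracy $23750; felony evading $111500; child endangerment $93000.
Stacking rule: highest base plus 50% of each additional charge. Highest is armed robbery at $121000. Additional: $23750 × 50% = $11875; $111500 × 50% = $55750; $93000 × 50% = $46500. Combined base = $121000 + $114125 = $235125.
Net percentage adjustment: +30% −5% = +25%. $235125 × 1.25 = $293906.25.
Rounded to the nearest dollar: $293906.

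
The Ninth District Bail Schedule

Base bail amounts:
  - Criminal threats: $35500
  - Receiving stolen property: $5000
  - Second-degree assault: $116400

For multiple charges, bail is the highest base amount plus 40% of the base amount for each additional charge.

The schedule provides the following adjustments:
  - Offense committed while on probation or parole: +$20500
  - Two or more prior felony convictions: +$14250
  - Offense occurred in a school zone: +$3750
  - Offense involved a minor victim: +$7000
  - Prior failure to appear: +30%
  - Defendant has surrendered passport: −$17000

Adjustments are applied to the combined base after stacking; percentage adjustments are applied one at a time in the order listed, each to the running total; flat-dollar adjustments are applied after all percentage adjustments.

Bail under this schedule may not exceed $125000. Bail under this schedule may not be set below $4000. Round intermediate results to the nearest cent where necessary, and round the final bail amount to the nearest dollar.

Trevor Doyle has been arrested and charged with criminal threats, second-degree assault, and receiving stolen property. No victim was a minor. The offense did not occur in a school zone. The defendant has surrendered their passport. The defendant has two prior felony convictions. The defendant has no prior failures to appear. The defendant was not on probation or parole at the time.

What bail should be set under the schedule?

Base amounts from the schedule: criminal threats $35500; second-degree assault $116400; receiving stolen property $5000.
Stacking rule: highest base plus 40% of each additional charge. Highest is second-degree assault at $116400. Additional: $35500 × 40% = $14200; $5000 × 40% = $2000. Combined base = $116400 + $16200 = $132600.
Two or more prior felony convictions (+$14250 flat): $132600 + $14250 = $146850.
Defendant has surrendered passport (−$17000 flat): $146850 − $17000 = $129850.
Result $129850 exceeds the maximum of $125000; bail is capped at $125000.
$125000 is at or above the $4000 minimum.

$125000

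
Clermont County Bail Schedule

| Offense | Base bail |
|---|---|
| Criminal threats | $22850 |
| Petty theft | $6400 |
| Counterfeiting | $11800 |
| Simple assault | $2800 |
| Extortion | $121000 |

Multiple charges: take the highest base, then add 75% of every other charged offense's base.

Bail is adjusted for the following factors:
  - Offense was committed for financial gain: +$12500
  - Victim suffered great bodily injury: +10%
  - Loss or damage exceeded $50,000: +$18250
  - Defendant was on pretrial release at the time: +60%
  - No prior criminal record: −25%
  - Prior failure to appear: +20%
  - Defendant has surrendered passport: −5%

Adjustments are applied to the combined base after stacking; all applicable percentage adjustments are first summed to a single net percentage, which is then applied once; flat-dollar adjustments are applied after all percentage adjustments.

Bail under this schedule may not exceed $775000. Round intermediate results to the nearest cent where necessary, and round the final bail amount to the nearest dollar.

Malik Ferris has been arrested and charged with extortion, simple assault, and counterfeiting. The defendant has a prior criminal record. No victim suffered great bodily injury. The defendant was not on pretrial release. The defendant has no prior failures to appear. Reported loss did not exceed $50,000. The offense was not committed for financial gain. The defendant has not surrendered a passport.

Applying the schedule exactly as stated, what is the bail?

$131950

Base amounts from the schedule: extortion $121000; simple assault $2800; counterfeiting $11800.
Stacking rule: highest base plus 75% of each additional charge. Highest is extortion at $121000. Additional: $2800 × 75% = $2100; $11800 × 75% = $8850. Combined base = $121000 + $10950 = $131950.
No adjustment factors apply to this defendant.
$131950 is within the $775000 maximum.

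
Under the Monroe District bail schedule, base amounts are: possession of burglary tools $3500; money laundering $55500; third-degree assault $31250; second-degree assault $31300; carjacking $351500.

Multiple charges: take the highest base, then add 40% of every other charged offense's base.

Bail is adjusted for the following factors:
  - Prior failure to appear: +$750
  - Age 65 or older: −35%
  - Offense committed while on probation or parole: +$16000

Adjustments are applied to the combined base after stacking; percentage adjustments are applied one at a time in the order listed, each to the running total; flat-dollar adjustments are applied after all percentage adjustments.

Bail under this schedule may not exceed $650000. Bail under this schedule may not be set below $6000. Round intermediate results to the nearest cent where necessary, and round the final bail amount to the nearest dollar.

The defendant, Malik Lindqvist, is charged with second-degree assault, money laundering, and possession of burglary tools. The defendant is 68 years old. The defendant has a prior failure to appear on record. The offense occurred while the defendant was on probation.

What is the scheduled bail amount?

Base amounts from the schedule: second-degree assault $31300; money laundering $55500; possession of burglary tools $3500.
Stacking rule: highest base plus 40% of each additional charge. Highest is money laundering at $55500. Additional: $31300 × 40% = $12520; $3500 × 40% = $1400. Combined base = $55500 + $13920 = $69420.
Age 65 or older (−35%): $69420 × 0.65 = $45123.
Prior failure to appear (+$750 flat): $45123 + $750 = $45873.
Offense committed while on probation or parole (+$16000 flat): $45873 + $16000 = $61873.
$61873 is within the $650000 maximum.
$61873 is at or above the $6000 minimum.

$61873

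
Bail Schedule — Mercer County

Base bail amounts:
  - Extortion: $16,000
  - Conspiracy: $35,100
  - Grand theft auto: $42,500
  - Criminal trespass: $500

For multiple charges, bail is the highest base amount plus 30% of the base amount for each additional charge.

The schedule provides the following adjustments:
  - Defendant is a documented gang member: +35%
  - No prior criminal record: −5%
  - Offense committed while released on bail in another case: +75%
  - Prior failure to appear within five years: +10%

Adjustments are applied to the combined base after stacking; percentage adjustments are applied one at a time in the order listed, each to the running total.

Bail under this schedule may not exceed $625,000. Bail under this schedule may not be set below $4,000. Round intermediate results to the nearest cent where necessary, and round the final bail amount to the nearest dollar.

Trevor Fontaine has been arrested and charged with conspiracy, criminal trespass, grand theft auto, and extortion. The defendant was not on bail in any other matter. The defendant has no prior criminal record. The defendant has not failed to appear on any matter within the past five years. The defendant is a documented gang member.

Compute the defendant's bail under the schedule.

$74,359

Base amounts from the schedule: conspiracy $35,100; criminal trespass $500; grand theft auto $42,500; extortion $16,000.
Stacking rule: highest base plus 30% of each additional charge. Highest is grand theft auto at $42,500. Additional: $35,100 × 30% = $10,530; $500 × 30% = $150; $16,000 × 30% = $4,800. Combined base = $42,500 + $15,480 = $57,980.
Defendant is a documented gang member (+35%): $57,980 × 1.35 = $78,273.
No prior criminal record (−5%): $78,273 × 0.95 = $74,359.35.
$74,359.35 is within the $625,000 maximum.
$74,359.35 is at or above the $4,000 minimum.
Rounded to the nearest dollar: $74,359.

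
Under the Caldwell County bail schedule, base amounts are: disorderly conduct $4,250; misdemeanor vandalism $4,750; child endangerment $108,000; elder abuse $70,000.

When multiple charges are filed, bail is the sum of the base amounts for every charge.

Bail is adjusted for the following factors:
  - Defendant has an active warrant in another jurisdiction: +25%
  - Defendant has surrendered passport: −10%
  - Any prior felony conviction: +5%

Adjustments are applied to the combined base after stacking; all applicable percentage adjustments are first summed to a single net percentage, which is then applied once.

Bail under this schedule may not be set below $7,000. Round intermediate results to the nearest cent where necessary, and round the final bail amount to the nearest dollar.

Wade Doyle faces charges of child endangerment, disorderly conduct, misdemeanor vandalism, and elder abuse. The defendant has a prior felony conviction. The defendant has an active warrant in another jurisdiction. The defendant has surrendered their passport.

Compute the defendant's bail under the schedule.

Base amounts from the schedule: child endangerment $108,000; disorderly conduct $4,250; misdemeanor vandalism $4,750; elder abuse $70,000.
Stacking rule: sum of all bases. $108,000 + $4,250 + $4,750 + $70,000 = $187,000.
Net percentage adjustment: +25% −10% +5% = +20%. $187,000 × 1.2 = $224,400.
$224,400 is at or above the $7,000 minimum.

$224,400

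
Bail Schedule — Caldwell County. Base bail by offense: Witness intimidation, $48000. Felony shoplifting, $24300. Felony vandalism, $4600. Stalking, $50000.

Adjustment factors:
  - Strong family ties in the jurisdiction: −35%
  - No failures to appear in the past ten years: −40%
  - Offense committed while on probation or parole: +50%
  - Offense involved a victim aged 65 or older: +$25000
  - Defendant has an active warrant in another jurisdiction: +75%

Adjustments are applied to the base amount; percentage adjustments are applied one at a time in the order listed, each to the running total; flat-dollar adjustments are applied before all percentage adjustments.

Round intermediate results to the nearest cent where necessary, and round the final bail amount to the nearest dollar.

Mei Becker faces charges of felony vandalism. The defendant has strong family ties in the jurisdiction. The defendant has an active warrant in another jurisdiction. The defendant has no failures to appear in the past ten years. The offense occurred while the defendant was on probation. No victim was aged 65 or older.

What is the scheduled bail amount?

Base amounts from the schedule: felony vandalism $4600.
Single charge. Combined base = $4600.
Strong family ties in the jurisdiction (−35%): $4600 × 0.65 = $2990.
No failures to appear in the past ten years (−40%): $2990 × 0.6 = $1794.
Offense committed while on probation or parole (+50%): $1794 × 1.5 = $2691.
Defendant has an active warrant in another jurisdiction (+75%): $2691 × 1.75 = $4709.25.
Rounded to the nearest dollar: $4709.

$4709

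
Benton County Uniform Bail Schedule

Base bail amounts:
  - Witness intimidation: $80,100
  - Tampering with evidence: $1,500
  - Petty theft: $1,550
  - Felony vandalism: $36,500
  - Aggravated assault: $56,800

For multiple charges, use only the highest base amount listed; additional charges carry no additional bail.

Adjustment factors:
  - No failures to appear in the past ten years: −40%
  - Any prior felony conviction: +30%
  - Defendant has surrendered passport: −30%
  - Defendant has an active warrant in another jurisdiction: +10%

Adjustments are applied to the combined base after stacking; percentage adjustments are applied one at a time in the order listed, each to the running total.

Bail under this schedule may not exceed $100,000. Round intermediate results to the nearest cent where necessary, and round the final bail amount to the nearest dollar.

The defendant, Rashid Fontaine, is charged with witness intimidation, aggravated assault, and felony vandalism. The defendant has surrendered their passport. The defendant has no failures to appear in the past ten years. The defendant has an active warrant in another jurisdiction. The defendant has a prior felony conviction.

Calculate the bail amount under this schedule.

$48,108

Base amounts from the schedule: witness intimidation $80,100; aggravated assault $56,800; felony vandalism $36,500.
Stacking rule: use the highest base only. Highest is witness intimidation at $80,100. Combined base = $80,100.
No failures to appear in the past ten years (−40%): $80,100 × 0.6 = $48,060.
Any prior felony conviction (+30%): $48,060 × 1.3 = $62,478.
Defendant has surrendered passport (−30%): $62,478 × 0.7 = $43,734.60.
Defendant has an active warrant in another jurisdiction (+10%): $43,734.60 × 1.1 = $48,108.06.
$48,108.06 is within the $100,000 maximum.
Rounded to the nearest dollar: $48,108.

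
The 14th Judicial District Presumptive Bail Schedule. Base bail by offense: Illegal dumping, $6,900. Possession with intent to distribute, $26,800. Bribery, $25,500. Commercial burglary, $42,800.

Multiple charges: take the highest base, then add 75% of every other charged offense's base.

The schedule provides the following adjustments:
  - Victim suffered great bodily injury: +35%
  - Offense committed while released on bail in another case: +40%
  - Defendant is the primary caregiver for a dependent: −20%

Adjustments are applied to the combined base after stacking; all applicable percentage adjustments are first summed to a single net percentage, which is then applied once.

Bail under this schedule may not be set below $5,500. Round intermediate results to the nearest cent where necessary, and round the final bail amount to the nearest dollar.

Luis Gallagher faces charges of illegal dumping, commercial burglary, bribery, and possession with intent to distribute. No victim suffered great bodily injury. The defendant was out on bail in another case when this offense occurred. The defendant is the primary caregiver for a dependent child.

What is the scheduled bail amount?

$104,640

Base amounts from the schedule: illegal dumping $6,900; commercial burglary $42,800; bribery $25,500; possession with intent to distribute $26,800.
Stacking rule: highest base plus 75% of each additional charge. Highest is commercial burglary at $42,800. Additional: $6,900 × 75% = $5,175; $25,500 × 75% = $19,125; $26,800 × 75% = $20,100. Combined base = $42,800 + $44,400 = $87,200.
Net percentage adjustment: +40% −20% = +20%. $87,200 × 1.2 = $104,640.
$104,640 is at or above the $5,500 minimum.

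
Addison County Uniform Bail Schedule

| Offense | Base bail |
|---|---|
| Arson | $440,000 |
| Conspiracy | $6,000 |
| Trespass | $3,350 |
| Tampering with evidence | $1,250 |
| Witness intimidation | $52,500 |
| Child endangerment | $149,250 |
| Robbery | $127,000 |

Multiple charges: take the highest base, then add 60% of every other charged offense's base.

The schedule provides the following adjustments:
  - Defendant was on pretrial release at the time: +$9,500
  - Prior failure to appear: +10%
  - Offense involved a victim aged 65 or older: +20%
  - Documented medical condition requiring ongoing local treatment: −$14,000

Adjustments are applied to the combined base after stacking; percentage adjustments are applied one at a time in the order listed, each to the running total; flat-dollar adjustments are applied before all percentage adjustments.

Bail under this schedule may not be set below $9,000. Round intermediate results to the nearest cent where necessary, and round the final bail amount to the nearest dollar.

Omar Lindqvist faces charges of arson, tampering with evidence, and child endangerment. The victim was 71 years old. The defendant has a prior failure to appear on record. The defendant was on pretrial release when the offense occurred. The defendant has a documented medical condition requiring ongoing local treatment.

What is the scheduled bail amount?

$694,056

Base amounts from the schedule: arson $440,000; tampering with evidence $1,250; child endangerment $149,250.
Stacking rule: highest base plus 60% of each additional charge. Highest is arson at $440,000. Additional: $1,250 × 60% = $750; $149,250 × 60% = $89,550. Combined base = $440,000 + $90,300 = $530,300.
Defendant was on pretrial release at the time (+$9,500 flat): $530,300 + $9,500 = $539,800.
Documented medical condition requiring ongoing local treatment (−$14,000 flat): $539,800 − $14,000 = $525,800.
Prior failure to appear (+10%): $525,800 × 1.1 = $578,380.
Offense involved a victim aged 65 or older (+20%): $578,380 × 1.2 = $694,056.
$694,056 is at or above the $9,000 minimum.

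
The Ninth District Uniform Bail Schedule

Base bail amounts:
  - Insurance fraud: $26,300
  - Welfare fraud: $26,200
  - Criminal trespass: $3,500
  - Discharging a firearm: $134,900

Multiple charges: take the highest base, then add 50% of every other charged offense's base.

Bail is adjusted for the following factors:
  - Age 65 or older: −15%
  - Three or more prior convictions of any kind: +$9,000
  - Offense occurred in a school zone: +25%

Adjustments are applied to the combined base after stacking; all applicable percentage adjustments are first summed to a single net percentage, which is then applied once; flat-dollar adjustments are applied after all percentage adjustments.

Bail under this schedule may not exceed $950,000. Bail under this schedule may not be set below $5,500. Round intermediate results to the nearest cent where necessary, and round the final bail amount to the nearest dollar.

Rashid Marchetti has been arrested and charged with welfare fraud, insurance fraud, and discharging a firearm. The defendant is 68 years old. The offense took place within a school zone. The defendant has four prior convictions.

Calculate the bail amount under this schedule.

$186,265

Base amounts from the schedule: welfare fraud $26,200; insurance fraud $26,300; discharging a firearm $134,900.
Stacking rule: highest base plus 50% of each additional charge. Highest is discharging a firearm at $134,900. Additional: $26,200 × 50% = $13,100; $26,300 × 50% = $13,150. Combined base = $134,900 + $26,250 = $161,150.
Net percentage adjustment: −15% +25% = +10%. $161,150 × 1.1 = $177,265.
Three or more prior convictions of any kind (+$9,000 flat): $177,265 + $9,000 = $186,265.
$186,265 is within the $950,000 maximum.
$186,265 is at or above the $5,500 minimum.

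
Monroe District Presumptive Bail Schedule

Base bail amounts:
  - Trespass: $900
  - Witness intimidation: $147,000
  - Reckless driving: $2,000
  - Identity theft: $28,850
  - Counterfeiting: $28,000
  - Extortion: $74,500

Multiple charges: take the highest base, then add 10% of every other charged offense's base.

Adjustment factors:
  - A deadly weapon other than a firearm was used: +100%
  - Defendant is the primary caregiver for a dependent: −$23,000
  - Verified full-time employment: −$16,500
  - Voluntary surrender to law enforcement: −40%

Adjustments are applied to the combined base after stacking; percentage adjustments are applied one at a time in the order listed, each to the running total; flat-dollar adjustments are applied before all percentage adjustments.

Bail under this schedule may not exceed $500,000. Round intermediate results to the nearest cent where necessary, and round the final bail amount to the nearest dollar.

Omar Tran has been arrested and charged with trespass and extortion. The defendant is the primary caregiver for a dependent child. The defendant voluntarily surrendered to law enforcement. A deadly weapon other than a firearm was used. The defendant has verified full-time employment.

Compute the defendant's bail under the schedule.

Base amounts from the schedule: trespass $900; extortion $74,500.
Stacking rule: highest base plus 10% of each additional charge. Highest is extortion at $74,500. Additional: $900 × 10% = $90. Combined base = $74,500 + $90 = $74,590.
Defendant is the primary caregiver for a dependent (−$23,000 flat): $74,590 − $23,000 = $51,590.
Verified full-time employment (−$16,500 flat): $51,590 − $16,500 = $35,090.
A deadly weapon other than a firearm was used (+100%): $35,090 × 2 = $70,180.
Voluntary surrender to law enforcement (−40%): $70,180 × 0.6 = $42,108.
$42,108 is within the $500,000 maximum.

$42,108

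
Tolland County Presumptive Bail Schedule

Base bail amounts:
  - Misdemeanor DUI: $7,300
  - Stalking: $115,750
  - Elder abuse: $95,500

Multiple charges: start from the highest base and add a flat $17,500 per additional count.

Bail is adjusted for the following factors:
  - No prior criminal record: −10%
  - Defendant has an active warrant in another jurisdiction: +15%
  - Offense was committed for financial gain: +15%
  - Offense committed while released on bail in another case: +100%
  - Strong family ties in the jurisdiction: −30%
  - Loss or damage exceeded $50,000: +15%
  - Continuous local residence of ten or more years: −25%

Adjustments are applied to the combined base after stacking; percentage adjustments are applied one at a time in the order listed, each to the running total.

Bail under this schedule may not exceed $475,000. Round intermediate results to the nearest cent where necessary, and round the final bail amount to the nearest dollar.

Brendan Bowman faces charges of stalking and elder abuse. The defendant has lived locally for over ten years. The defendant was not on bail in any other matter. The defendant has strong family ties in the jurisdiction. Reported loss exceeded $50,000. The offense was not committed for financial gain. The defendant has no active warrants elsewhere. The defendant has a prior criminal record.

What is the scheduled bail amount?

$80,450

Base amounts from the schedule: stalking $115,750; elder abuse $95,500.
Stacking rule: highest base plus $17,500 per additional charge. Highest is stalking at $115,750; 1 additional charge → +$17,500. Combined base = $133,250.
Strong family ties in the jurisdiction (−30%): $133,250 × 0.7 = $93,275.
Loss or damage exceeded $50,000 (+15%): $93,275 × 1.15 = $107,266.25.
Continuous local residence of ten or more years (−25%): $107,266.25 × 0.75 = $80,449.69.
$80,449.69 is within the $475,000 maximum.
Rounded to the nearest dollar: $80,450.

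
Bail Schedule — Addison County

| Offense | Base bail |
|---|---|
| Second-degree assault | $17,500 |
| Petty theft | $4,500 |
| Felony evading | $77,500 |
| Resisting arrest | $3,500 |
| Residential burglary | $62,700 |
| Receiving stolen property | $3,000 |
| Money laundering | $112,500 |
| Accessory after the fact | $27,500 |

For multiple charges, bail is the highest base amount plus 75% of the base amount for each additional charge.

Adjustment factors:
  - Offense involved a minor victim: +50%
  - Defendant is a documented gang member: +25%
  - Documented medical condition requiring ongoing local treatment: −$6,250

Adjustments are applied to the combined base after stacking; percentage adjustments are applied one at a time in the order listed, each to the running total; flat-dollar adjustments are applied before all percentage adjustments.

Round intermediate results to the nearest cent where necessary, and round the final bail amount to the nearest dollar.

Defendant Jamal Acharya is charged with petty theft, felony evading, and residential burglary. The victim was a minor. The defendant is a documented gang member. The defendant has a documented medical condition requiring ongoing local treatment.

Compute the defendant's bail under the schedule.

Base amounts from the schedule: petty theft $4,500; felony evading $77,500; residential burglary $62,700.
Stacking rule: highest base plus 75% of each additional charge. Highest is felony evading at $77,500. Additional: $4,500 × 75% = $3,375; $62,700 × 75% = $47,025. Combined base = $77,500 + $50,400 = $127,900.
Documented medical condition requiring ongoing local treatment (−$6,250 flat): $127,900 − $6,250 = $121,650.
Offense involved a minor victim (+50%): $121,650 × 1.5 = $182,475.
Defendant is a documented gang member (+25%): $182,475 × 1.25 = $228,093.75.
Rounded to the nearest dollar: $228,094.

$228,094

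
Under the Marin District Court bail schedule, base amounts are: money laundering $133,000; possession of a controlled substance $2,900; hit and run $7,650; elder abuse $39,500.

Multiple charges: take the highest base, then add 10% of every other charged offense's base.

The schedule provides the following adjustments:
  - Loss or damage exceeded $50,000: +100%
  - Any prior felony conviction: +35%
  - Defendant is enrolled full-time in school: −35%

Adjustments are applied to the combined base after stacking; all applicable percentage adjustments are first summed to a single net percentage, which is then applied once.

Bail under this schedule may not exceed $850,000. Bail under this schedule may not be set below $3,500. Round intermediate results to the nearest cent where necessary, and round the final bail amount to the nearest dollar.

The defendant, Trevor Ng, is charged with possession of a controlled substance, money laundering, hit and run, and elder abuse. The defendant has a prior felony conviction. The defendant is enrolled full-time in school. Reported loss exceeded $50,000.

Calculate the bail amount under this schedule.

Base amounts from the schedule: possession of a controlled substance $2,900; money laundering $133,000; hit and run $7,650; elder abuse $39,500.
Stacking rule: highest base plus 10% of each additional charge. Highest is money laundering at $133,000. Additional: $2,900 × 10% = $290; $7,650 × 10% = $765; $39,500 × 10% = $3,950. Combined base = $133,000 + $5,005 = $138,005.
Net percentage adjustment: +100% +35% −35% = +100%. $138,005 × 2 = $276,010.
$276,010 is within the $850,000 maximum.
$276,010 is at or above the $3,500 minimum.

$276,010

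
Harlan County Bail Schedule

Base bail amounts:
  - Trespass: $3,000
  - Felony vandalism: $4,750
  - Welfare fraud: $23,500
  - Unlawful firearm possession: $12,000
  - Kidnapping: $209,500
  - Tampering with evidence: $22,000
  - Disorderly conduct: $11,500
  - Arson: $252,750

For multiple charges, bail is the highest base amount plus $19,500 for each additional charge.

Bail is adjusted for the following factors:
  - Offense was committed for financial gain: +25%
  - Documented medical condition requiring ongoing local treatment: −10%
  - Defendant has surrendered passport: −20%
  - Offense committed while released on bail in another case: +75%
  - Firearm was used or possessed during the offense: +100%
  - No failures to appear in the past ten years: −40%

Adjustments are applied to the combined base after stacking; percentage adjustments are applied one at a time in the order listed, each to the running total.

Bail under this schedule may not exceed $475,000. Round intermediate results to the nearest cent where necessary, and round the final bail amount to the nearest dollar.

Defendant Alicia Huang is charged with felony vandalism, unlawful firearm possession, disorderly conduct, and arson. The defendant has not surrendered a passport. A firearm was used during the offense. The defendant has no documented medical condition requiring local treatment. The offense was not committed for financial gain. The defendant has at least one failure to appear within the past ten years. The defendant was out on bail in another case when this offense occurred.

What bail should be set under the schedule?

$475,000

Base amounts from the schedule: felony vandalism $4,750; unlawful firearm possession $12,000; disorderly conduct $11,500; arson $252,750.
Stacking rule: highest base plus $19,500 per additional charge. Highest is arson at $252,750; 3 additional charges → +$58,500. Combined base = $311,250.
Offense committed while released on bail in another case (+75%): $311,250 × 1.75 = $544,687.50.
Firearm was used or possessed during the offense (+100%): $544,687.50 × 2 = $1,089,375.
Result $1,089,375 exceeds the maximum of $475,000; bail is capped at $475,000.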